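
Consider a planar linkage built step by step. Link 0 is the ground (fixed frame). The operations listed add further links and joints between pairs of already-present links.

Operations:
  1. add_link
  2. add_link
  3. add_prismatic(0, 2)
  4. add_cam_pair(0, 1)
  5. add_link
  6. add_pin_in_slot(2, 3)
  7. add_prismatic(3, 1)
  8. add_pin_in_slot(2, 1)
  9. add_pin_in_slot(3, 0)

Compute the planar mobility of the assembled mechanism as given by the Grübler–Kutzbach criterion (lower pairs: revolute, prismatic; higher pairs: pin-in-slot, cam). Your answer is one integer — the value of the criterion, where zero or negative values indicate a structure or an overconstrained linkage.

L=1 J1=0 J2=0
add link → L=2 J1=0 J2=0
add link → L=3 J1=0 J2=0
P@0,2 dof=1 J1 → L=3 J1=1 J2=0
C@0,1 dof=2 J2 → L=3 J1=1 J2=1
add link → L=4 J1=1 J2=1
PS@2,3 dof=2 J2 → L=4 J1=1 J2=2
P@3,1 dof=1 J1 → L=4 J1=2 J2=2
PS@2,1 dof=2 J2 → L=4 J1=2 J2=3
PS@3,0 dof=2 J2 → L=4 J1=2 J2=4
M=3(L−1)−2J1−J2=3·3−2·2−4=1

M = 1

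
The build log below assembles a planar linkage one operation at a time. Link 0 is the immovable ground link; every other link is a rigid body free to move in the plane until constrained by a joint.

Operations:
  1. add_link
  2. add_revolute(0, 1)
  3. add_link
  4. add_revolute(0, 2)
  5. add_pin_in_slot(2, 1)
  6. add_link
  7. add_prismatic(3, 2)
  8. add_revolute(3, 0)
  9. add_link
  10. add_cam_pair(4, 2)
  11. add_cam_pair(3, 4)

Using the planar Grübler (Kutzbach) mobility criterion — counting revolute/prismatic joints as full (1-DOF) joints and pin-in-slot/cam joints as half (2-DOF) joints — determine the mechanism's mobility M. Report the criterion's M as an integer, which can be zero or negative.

(L,J1,J2)=(1,0,0); link0 fixed
link1: (2,0,0)
R 0-1 [J1]: (2,1,0)
link2: (3,1,0)
R 0-2 [J1]: (3,2,0)
PS 2-1 [J2]: (3,2,1)
link3: (4,2,1)
P 3-2 [J1]: (4,3,1)
R 3-0 [J1]: (4,4,1)
link4: (5,4,1)
C 4-2 [J2]: (5,4,2)
C 3-4 [J2]: (5,4,3)
Grübler: 3·4 − 2·4 − 3 = 1

M = 1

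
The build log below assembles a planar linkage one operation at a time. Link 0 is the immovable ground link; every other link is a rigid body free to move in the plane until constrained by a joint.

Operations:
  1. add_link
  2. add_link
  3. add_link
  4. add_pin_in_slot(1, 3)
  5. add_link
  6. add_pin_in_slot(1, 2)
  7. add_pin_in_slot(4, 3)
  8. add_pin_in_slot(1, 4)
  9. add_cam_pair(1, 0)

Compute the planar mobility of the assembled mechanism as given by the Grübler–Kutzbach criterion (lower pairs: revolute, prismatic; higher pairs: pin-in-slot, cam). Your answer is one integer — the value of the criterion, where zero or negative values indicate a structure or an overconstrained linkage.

link 0 = ground. State L|J1|J2 = 1|0|0
+link1  2|0|0
+link2  3|0|0
+link3  4|0|0
PS(1,3) f=2→J2  4|0|1
+link4  5|0|1
PS(1,2) f=2→J2  5|0|2
PS(4,3) f=2→J2  5|0|3
PS(1,4) f=2→J2  5|0|4
C(1,0) f=2→J2  5|0|5
M = 3(5−1)−2·0−5 = 12−0−5 = 7

M = 7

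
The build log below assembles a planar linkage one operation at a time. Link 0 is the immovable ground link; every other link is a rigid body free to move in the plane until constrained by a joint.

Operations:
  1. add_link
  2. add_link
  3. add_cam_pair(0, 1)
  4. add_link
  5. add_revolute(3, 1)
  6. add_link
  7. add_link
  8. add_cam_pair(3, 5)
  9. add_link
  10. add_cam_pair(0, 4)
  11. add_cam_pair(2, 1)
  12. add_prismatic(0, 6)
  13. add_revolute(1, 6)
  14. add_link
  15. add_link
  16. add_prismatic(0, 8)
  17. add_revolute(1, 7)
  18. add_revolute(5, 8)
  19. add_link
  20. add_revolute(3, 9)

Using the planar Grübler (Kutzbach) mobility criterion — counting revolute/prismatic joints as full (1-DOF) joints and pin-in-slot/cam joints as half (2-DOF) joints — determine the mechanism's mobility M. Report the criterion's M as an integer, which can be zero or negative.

(L,J1,J2)=(1,0,0); link0 fixed
link1: (2,0,0)
link2: (3,0,0)
C 0-1 [J2]: (3,0,1)
link3: (4,0,1)
R 3-1 [J1]: (4,1,1)
link4: (5,1,1)
link5: (6,1,1)
C 3-5 [J2]: (6,1,2)
link6: (7,1,2)
C 0-4 [J2]: (7,1,3)
C 2-1 [J2]: (7,1,4)
P 0-6 [J1]: (7,2,4)
R 1-6 [J1]: (7,3,4)
link7: (8,3,4)
link8: (9,3,4)
P 0-8 [J1]: (9,4,4)
R 1-7 [J1]: (9,5,4)
R 5-8 [J1]: (9,6,4)
link9: (10,6,4)
R 3-9 [J1]: (10,7,4)
Grübler: 3·9 − 2·7 − 4 = 9

M = 9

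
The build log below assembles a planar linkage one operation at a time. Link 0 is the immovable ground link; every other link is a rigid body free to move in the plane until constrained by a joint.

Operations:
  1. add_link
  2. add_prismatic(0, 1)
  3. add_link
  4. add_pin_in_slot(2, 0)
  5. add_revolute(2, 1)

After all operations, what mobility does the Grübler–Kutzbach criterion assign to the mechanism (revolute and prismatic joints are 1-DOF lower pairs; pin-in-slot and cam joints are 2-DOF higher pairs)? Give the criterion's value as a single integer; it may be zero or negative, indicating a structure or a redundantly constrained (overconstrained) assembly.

M = 1

ground; <1,0,0>
#1 <2,0,0>
P:0↔1 J1 <2,1,0>
#2 <3,1,0>
PS:2↔0 J2 <3,1,1>
R:2↔1 J1 <3,2,1>
3×2 − 2×2 − 1×1 = 1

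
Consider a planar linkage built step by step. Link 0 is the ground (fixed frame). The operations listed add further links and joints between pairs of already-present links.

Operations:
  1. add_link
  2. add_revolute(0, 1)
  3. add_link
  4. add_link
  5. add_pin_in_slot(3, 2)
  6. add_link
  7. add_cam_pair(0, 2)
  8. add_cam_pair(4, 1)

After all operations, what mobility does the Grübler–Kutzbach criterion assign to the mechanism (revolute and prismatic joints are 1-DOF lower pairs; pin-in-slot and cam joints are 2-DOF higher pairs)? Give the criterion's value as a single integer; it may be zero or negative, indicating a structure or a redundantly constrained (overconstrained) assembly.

M = 7

[1;0;0] (link 0 is ground)
L+ [2;0;0]
R(0,1)∈J1 [2;1;0]
L+ [3;1;0]
L+ [4;1;0]
PS(3,2)∈J2 [4;1;1]
L+ [5;1;1]
C(0,2)∈J2 [5;1;2]
C(4,1)∈J2 [5;1;3]
mobility = 12 − 2 − 3 = 7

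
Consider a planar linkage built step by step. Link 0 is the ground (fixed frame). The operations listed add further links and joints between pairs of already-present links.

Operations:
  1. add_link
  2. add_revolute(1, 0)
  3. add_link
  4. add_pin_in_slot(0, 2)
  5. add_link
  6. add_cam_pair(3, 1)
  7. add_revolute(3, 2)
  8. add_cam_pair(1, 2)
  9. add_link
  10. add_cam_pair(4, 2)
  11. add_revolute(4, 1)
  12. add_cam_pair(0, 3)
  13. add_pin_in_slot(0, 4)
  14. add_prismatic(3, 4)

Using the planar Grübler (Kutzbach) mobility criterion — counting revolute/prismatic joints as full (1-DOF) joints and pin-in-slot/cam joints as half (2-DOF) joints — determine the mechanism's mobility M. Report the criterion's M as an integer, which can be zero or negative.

M = -2

[1;0;0] (link 0 is ground)
L+ [2;0;0]
R(1,0)∈J1 [2;1;0]
L+ [3;1;0]
PS(0,2)∈J2 [3;1;1]
L+ [4;1;1]
C(3,1)∈J2 [4;1;2]
R(3,2)∈J1 [4;2;2]
C(1,2)∈J2 [4;2;3]
L+ [5;2;3]
C(4,2)∈J2 [5;2;4]
R(4,1)∈J1 [5;3;4]
C(0,3)∈J2 [5;3;5]
PS(0,4)∈J2 [5;3;6]
P(3,4)∈J1 [5;4;6]
mobility = 12 − 8 − 6 = -2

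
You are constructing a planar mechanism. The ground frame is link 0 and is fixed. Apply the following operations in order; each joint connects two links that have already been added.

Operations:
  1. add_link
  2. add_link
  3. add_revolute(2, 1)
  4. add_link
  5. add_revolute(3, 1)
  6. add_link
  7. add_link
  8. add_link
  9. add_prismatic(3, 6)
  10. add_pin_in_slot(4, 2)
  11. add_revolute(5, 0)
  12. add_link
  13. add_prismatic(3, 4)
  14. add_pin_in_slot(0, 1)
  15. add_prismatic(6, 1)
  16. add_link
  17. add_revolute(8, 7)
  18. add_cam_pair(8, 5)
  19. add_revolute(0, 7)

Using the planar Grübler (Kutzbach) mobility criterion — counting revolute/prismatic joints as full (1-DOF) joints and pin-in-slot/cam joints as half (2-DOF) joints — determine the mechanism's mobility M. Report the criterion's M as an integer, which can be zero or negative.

[1;0;0] (link 0 is ground)
L+ [2;0;0]
L+ [3;0;0]
R(2,1)∈J1 [3;1;0]
L+ [4;1;0]
R(3,1)∈J1 [4;2;0]
L+ [5;2;0]
L+ [6;2;0]
L+ [7;2;0]
P(3,6)∈J1 [7;3;0]
PS(4,2)∈J2 [7;3;1]
R(5,0)∈J1 [7;4;1]
L+ [8;4;1]
P(3,4)∈J1 [8;5;1]
PS(0,1)∈J2 [8;5;2]
P(6,1)∈J1 [8;6;2]
L+ [9;6;2]
R(8,7)∈J1 [9;7;2]
C(8,5)∈J2 [9;7;3]
R(0,7)∈J1 [9;8;3]
mobility = 24 − 16 − 3 = 5

M = 5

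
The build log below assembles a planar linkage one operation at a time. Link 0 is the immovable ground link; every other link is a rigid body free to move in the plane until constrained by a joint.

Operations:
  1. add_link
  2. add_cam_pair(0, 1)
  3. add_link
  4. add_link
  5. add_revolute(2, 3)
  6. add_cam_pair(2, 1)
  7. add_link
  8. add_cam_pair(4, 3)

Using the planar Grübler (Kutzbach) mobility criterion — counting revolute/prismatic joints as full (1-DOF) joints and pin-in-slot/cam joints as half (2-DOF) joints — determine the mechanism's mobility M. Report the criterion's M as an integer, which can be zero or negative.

M = 7

[1;0;0] (link 0 is ground)
L+ [2;0;0]
C(0,1)∈J2 [2;0;1]
L+ [3;0;1]
L+ [4;0;1]
R(2,3)∈J1 [4;1;1]
C(2,1)∈J2 [4;1;2]
L+ [5;1;2]
C(4,3)∈J2 [5;1;3]
mobility = 12 − 2 − 3 = 7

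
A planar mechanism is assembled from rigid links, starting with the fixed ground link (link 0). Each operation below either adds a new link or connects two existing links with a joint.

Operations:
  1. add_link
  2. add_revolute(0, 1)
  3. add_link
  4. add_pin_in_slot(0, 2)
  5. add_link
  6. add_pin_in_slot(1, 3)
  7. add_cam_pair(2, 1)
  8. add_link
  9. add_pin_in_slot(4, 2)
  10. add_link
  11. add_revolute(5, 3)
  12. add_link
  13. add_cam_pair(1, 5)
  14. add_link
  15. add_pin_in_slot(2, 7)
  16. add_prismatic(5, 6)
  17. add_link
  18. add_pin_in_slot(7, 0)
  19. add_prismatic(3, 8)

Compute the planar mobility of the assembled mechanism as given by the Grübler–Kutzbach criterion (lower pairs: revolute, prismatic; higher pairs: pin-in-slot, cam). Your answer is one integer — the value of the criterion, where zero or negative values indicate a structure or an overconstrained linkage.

ground; <1,0,0>
#1 <2,0,0>
R:0↔1 J1 <2,1,0>
#2 <3,1,0>
PS:0↔2 J2 <3,1,1>
#3 <4,1,1>
PS:1↔3 J2 <4,1,2>
C:2↔1 J2 <4,1,3>
#4 <5,1,3>
PS:4↔2 J2 <5,1,4>
#5 <6,1,4>
R:5↔3 J1 <6,2,4>
#6 <7,2,4>
C:1↔5 J2 <7,2,5>
#7 <8,2,5>
PS:2↔7 J2 <8,2,6>
P:5↔6 J1 <8,3,6>
#8 <9,3,6>
PS:7↔0 J2 <9,3,7>
P:3↔8 J1 <9,4,7>
3×8 − 2×4 − 1×7 = 9

M = 9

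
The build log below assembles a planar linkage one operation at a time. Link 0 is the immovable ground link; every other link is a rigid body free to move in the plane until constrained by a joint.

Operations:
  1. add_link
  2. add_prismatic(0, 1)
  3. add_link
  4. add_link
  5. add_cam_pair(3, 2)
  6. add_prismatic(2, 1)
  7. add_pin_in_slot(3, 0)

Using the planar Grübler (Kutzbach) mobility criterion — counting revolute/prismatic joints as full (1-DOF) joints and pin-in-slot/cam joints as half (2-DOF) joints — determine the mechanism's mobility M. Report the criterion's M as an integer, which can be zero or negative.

[1;0;0] (link 0 is ground)
L+ [2;0;0]
P(0,1)∈J1 [2;1;0]
L+ [3;1;0]
L+ [4;1;0]
C(3,2)∈J2 [4;1;1]
P(2,1)∈J1 [4;2;1]
PS(3,0)∈J2 [4;2;2]
mobility = 9 − 4 − 2 = 3

M = 3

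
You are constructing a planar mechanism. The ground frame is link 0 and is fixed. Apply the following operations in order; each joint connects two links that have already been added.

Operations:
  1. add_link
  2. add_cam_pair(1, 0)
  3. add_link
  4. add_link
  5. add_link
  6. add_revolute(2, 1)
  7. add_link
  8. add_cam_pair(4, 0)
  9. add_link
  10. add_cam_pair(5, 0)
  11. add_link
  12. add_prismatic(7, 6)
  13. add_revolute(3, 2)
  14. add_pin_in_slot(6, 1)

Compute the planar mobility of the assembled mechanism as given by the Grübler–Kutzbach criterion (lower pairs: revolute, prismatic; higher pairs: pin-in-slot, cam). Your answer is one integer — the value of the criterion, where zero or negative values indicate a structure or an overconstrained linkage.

M = 11

link 0 = ground. State L|J1|J2 = 1|0|0
+link1  2|0|0
C(1,0) f=2→J2  2|0|1
+link2  3|0|1
+link3  4|0|1
+link4  5|0|1
R(2,1) f=1→J1  5|1|1
+link5  6|1|1
C(4,0) f=2→J2  6|1|2
+link6  7|1|2
C(5,0) f=2→J2  7|1|3
+link7  8|1|3
P(7,6) f=1→J1  8|2|3
R(3,2) f=1→J1  8|3|3
PS(6,1) f=2→J2  8|3|4
M = 3(8−1)−2·3−4 = 21−6−4 = 11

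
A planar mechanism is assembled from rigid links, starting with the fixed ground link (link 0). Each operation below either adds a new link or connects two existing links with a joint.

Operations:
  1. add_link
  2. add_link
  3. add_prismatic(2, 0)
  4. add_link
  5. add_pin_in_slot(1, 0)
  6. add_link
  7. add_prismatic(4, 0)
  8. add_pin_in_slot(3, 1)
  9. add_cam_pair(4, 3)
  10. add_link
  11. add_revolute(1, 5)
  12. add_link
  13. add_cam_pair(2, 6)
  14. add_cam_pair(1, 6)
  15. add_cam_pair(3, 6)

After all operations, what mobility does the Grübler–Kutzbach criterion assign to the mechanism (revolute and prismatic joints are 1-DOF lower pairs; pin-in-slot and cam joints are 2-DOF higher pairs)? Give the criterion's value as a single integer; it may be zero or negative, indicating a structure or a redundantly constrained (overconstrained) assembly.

[1;0;0] (link 0 is ground)
L+ [2;0;0]
L+ [3;0;0]
P(2,0)∈J1 [3;1;0]
L+ [4;1;0]
PS(1,0)∈J2 [4;1;1]
L+ [5;1;1]
P(4,0)∈J1 [5;2;1]
PS(3,1)∈J2 [5;2;2]
C(4,3)∈J2 [5;2;3]
L+ [6;2;3]
R(1,5)∈J1 [6;3;3]
L+ [7;3;3]
C(2,6)∈J2 [7;3;4]
C(1,6)∈J2 [7;3;5]
C(3,6)∈J2 [7;3;6]
mobility = 18 − 6 − 6 = 6

M = 6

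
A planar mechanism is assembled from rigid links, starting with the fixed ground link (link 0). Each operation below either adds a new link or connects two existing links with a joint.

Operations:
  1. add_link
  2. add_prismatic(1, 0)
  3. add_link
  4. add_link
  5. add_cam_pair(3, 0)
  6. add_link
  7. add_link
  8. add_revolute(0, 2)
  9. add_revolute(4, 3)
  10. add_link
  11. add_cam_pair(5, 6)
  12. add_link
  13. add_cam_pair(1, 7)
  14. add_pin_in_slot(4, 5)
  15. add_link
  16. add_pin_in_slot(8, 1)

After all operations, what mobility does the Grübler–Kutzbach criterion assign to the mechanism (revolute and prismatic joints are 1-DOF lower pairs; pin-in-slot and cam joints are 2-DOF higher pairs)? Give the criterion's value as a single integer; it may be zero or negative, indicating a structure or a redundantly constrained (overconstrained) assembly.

[1;0;0] (link 0 is ground)
L+ [2;0;0]
P(1,0)∈J1 [2;1;0]
L+ [3;1;0]
L+ [4;1;0]
C(3,0)∈J2 [4;1;1]
L+ [5;1;1]
L+ [6;1;1]
R(0,2)∈J1 [6;2;1]
R(4,3)∈J1 [6;3;1]
L+ [7;3;1]
C(5,6)∈J2 [7;3;2]
L+ [8;3;2]
C(1,7)∈J2 [8;3;3]
PS(4,5)∈J2 [8;3;4]
L+ [9;3;4]
PS(8,1)∈J2 [9;3;5]
mobility = 24 − 6 − 5 = 13

M = 13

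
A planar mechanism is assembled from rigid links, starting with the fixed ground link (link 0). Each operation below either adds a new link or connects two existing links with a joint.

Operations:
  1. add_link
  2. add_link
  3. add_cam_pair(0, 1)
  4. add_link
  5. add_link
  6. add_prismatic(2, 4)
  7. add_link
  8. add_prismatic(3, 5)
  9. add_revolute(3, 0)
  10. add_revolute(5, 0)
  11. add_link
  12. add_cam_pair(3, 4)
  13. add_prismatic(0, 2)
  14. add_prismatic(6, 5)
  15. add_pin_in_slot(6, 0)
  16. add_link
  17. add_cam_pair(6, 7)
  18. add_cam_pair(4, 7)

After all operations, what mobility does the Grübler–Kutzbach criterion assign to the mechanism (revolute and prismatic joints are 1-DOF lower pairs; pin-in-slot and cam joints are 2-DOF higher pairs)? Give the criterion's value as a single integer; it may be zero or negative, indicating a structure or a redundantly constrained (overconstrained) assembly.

ground; <1,0,0>
#1 <2,0,0>
#2 <3,0,0>
C:0↔1 J2 <3,0,1>
#3 <4,0,1>
#4 <5,0,1>
P:2↔4 J1 <5,1,1>
#5 <6,1,1>
P:3↔5 J1 <6,2,1>
R:3↔0 J1 <6,3,1>
R:5↔0 J1 <6,4,1>
#6 <7,4,1>
C:3↔4 J2 <7,4,2>
P:0↔2 J1 <7,5,2>
P:6↔5 J1 <7,6,2>
PS:6↔0 J2 <7,6,3>
#7 <8,6,3>
C:6↔7 J2 <8,6,4>
C:4↔7 J2 <8,6,5>
3×7 − 2×6 − 1×5 = 4

M = 4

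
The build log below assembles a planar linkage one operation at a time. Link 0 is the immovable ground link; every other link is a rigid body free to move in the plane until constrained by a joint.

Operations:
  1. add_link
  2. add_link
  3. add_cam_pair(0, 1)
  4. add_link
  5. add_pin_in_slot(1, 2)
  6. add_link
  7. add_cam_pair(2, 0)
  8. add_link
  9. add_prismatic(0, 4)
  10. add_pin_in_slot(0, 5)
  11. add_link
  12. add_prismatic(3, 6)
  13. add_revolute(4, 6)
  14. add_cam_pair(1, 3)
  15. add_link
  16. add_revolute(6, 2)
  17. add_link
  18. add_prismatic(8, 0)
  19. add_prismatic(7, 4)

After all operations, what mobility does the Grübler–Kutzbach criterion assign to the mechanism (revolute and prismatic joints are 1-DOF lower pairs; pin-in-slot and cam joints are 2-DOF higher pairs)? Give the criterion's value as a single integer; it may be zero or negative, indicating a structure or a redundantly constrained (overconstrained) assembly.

M = 7

(L,J1,J2)=(1,0,0); link0 fixed
link1: (2,0,0)
link2: (3,0,0)
C 0-1 [J2]: (3,0,1)
link3: (4,0,1)
PS 1-2 [J2]: (4,0,2)
link4: (5,0,2)
C 2-0 [J2]: (5,0,3)
link5: (6,0,3)
P 0-4 [J1]: (6,1,3)
PS 0-5 [J2]: (6,1,4)
link6: (7,1,4)
P 3-6 [J1]: (7,2,4)
R 4-6 [J1]: (7,3,4)
C 1-3 [J2]: (7,3,5)
link7: (8,3,5)
R 6-2 [J1]: (8,4,5)
link8: (9,4,5)
P 8-0 [J1]: (9,5,5)
P 7-4 [J1]: (9,6,5)
Grübler: 3·8 − 2·6 − 5 = 7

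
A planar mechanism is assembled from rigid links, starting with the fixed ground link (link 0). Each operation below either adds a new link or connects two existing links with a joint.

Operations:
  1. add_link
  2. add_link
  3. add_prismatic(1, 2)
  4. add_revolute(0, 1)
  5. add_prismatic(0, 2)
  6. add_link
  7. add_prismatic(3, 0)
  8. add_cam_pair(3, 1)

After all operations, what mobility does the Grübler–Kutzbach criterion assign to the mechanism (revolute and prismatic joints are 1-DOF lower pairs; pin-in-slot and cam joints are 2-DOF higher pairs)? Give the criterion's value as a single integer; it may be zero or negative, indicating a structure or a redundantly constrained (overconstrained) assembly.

M = 0

[1;0;0] (link 0 is ground)
L+ [2;0;0]
L+ [3;0;0]
P(1,2)∈J1 [3;1;0]
R(0,1)∈J1 [3;2;0]
P(0,2)∈J1 [3;3;0]
L+ [4;3;0]
P(3,0)∈J1 [4;4;0]
C(3,1)∈J2 [4;4;1]
mobility = 9 − 8 − 1 = 0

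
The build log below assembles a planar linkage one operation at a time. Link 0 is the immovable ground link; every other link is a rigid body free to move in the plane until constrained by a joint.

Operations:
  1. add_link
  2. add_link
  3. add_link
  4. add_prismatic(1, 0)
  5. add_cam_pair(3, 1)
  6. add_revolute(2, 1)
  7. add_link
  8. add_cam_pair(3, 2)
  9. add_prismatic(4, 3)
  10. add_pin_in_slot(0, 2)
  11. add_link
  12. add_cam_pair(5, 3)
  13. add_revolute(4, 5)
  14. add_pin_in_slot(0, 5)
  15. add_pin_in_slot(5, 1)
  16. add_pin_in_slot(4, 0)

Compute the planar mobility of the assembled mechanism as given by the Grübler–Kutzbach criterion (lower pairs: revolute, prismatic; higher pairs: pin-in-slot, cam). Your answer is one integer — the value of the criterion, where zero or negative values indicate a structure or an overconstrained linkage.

M = 0

(L,J1,J2)=(1,0,0); link0 fixed
link1: (2,0,0)
link2: (3,0,0)
link3: (4,0,0)
P 1-0 [J1]: (4,1,0)
C 3-1 [J2]: (4,1,1)
R 2-1 [J1]: (4,2,1)
link4: (5,2,1)
C 3-2 [J2]: (5,2,2)
P 4-3 [J1]: (5,3,2)
PS 0-2 [J2]: (5,3,3)
link5: (6,3,3)
C 5-3 [J2]: (6,3,4)
R 4-5 [J1]: (6,4,4)
PS 0-5 [J2]: (6,4,5)
PS 5-1 [J2]: (6,4,6)
PS 4-0 [J2]: (6,4,7)
Grübler: 3·5 − 2·4 − 7 = 0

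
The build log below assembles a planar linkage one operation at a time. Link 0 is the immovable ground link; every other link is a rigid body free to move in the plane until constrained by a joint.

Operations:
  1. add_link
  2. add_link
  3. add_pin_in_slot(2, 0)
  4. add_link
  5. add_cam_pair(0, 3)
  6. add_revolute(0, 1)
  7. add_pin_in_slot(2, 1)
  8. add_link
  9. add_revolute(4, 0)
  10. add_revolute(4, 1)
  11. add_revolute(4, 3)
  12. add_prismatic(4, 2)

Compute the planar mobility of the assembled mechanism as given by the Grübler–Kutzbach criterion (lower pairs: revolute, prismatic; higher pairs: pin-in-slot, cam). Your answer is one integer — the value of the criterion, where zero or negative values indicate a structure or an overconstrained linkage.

ground; <1,0,0>
#1 <2,0,0>
#2 <3,0,0>
PS:2↔0 J2 <3,0,1>
#3 <4,0,1>
C:0↔3 J2 <4,0,2>
R:0↔1 J1 <4,1,2>
PS:2↔1 J2 <4,1,3>
#4 <5,1,3>
R:4↔0 J1 <5,2,3>
R:4↔1 J1 <5,3,3>
R:4↔3 J1 <5,4,3>
P:4↔2 J1 <5,5,3>
3×4 − 2×5 − 1×3 = -1

M = -1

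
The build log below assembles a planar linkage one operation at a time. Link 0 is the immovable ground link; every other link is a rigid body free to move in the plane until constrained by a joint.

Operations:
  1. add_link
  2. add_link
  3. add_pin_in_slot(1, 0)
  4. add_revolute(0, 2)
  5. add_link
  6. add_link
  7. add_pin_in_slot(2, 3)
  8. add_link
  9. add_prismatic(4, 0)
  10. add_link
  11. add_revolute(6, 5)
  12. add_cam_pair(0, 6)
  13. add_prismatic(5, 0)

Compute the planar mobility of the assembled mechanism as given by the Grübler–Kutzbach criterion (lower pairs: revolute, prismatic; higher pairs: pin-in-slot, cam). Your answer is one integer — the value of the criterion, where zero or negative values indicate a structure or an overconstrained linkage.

link 0 = ground. State L|J1|J2 = 1|0|0
+link1  2|0|0
+link2  3|0|0
PS(1,0) f=2→J2  3|0|1
R(0,2) f=1→J1  3|1|1
+link3  4|1|1
+link4  5|1|1
PS(2,3) f=2→J2  5|1|2
+link5  6|1|2
P(4,0) f=1→J1  6|2|2
+link6  7|2|2
R(6,5) f=1→J1  7|3|2
C(0,6) f=2→J2  7|3|3
P(5,0) f=1→J1  7|4|3
M = 3(7−1)−2·4−3 = 18−8−3 = 7

M = 7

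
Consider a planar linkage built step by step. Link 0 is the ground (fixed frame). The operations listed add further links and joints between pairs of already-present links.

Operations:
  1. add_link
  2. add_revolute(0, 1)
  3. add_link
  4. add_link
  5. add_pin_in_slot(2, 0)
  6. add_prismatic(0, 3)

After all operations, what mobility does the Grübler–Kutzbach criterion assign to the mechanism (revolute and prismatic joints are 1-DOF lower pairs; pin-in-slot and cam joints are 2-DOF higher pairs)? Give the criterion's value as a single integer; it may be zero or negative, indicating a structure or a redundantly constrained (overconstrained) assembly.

M = 4

(L,J1,J2)=(1,0,0); link0 fixed
link1: (2,0,0)
R 0-1 [J1]: (2,1,0)
link2: (3,1,0)
link3: (4,1,0)
PS 2-0 [J2]: (4,1,1)
P 0-3 [J1]: (4,2,1)
Grübler: 3·3 − 2·2 − 1 = 4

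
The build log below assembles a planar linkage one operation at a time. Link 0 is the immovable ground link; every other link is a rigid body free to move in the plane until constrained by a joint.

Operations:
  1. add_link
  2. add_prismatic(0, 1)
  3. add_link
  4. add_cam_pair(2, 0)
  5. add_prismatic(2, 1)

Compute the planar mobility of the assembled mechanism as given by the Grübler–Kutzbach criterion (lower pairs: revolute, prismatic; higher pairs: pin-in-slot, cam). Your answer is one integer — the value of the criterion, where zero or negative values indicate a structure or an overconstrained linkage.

M = 1

link 0 = ground. State L|J1|J2 = 1|0|0
+link1  2|0|0
P(0,1) f=1→J1  2|1|0
+link2  3|1|0
C(2,0) f=2→J2  3|1|1
P(2,1) f=1→J1  3|2|1
M = 3(3−1)−2·2−1 = 6−4−1 = 1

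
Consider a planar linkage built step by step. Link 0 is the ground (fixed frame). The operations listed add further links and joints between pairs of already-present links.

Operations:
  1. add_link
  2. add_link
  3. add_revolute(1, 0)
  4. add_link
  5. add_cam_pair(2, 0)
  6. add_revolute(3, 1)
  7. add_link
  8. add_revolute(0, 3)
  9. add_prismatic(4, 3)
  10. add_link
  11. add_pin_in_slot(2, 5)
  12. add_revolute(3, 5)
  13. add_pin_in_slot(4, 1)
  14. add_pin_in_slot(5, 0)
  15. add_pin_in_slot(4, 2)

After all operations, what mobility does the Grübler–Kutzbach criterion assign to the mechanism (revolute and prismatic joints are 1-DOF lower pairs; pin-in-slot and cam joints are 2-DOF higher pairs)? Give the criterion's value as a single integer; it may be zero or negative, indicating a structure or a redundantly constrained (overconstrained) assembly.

[1;0;0] (link 0 is ground)
L+ [2;0;0]
L+ [3;0;0]
R(1,0)∈J1 [3;1;0]
L+ [4;1;0]
C(2,0)∈J2 [4;1;1]
R(3,1)∈J1 [4;2;1]
L+ [5;2;1]
R(0,3)∈J1 [5;3;1]
P(4,3)∈J1 [5;4;1]
L+ [6;4;1]
PS(2,5)∈J2 [6;4;2]
R(3,5)∈J1 [6;5;2]
PS(4,1)∈J2 [6;5;3]
PS(5,0)∈J2 [6;5;4]
PS(4,2)∈J2 [6;5;5]
mobility = 15 − 10 − 5 = 0

M = 0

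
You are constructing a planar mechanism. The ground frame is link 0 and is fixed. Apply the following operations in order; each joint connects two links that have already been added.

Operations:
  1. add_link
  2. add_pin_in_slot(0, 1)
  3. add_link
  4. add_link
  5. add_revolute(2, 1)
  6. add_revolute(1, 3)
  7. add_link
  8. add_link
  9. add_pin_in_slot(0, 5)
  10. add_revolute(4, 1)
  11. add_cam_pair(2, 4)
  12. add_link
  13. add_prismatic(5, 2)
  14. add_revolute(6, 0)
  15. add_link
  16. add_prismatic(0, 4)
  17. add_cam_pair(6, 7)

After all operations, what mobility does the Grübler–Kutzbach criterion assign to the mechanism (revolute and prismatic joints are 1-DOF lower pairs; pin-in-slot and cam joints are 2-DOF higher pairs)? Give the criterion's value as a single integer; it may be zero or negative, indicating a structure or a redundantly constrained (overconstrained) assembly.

M = 5

ground; <1,0,0>
#1 <2,0,0>
PS:0↔1 J2 <2,0,1>
#2 <3,0,1>
#3 <4,0,1>
R:2↔1 J1 <4,1,1>
R:1↔3 J1 <4,2,1>
#4 <5,2,1>
#5 <6,2,1>
PS:0↔5 J2 <6,2,2>
R:4↔1 J1 <6,3,2>
C:2↔4 J2 <6,3,3>
#6 <7,3,3>
P:5↔2 J1 <7,4,3>
R:6↔0 J1 <7,5,3>
#7 <8,5,3>
P:0↔4 J1 <8,6,3>
C:6↔7 J2 <8,6,4>
3×7 − 2×6 − 1×4 = 5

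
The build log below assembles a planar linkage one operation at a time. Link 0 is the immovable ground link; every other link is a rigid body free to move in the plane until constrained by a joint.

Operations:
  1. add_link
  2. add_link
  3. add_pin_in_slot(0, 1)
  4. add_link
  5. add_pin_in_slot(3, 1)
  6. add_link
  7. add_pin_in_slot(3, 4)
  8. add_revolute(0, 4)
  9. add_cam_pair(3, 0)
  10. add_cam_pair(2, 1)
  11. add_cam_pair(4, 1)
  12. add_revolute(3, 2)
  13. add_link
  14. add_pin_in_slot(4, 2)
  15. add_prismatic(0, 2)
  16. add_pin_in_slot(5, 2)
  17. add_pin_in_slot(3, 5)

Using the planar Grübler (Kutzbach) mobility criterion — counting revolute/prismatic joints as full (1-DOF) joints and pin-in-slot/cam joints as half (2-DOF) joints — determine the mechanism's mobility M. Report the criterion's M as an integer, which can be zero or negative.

M = 0

[1;0;0] (link 0 is ground)
L+ [2;0;0]
L+ [3;0;0]
PS(0,1)∈J2 [3;0;1]
L+ [4;0;1]
PS(3,1)∈J2 [4;0;2]
L+ [5;0;2]
PS(3,4)∈J2 [5;0;3]
R(0,4)∈J1 [5;1;3]
C(3,0)∈J2 [5;1;4]
C(2,1)∈J2 [5;1;5]
C(4,1)∈J2 [5;1;6]
R(3,2)∈J1 [5;2;6]
L+ [6;2;6]
PS(4,2)∈J2 [6;2;7]
P(0,2)∈J1 [6;3;7]
PS(5,2)∈J2 [6;3;8]
PS(3,5)∈J2 [6;3;9]
mobility = 15 − 6 − 9 = 0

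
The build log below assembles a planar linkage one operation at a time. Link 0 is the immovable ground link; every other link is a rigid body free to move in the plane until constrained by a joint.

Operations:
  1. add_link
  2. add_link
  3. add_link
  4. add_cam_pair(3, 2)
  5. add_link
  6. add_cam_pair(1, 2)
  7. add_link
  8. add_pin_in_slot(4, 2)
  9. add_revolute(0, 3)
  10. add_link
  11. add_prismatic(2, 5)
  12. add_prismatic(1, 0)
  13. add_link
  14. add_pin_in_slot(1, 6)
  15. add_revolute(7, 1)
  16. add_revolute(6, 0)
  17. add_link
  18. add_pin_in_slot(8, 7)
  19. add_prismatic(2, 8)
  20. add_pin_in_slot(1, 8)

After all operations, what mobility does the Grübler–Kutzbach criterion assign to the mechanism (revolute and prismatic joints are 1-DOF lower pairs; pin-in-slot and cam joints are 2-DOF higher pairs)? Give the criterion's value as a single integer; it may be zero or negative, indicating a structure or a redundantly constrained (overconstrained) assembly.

L=1 J1=0 J2=0
add link → L=2 J1=0 J2=0
add link → L=3 J1=0 J2=0
add link → L=4 J1=0 J2=0
C@3,2 dof=2 J2 → L=4 J1=0 J2=1
add link → L=5 J1=0 J2=1
C@1,2 dof=2 J2 → L=5 J1=0 J2=2
add link → L=6 J1=0 J2=2
PS@4,2 dof=2 J2 → L=6 J1=0 J2=3
R@0,3 dof=1 J1 → L=6 J1=1 J2=3
add link → L=7 J1=1 J2=3
P@2,5 dof=1 J1 → L=7 J1=2 J2=3
P@1,0 dof=1 J1 → L=7 J1=3 J2=3
add link → L=8 J1=3 J2=3
PS@1,6 dof=2 J2 → L=8 J1=3 J2=4
R@7,1 dof=1 J1 → L=8 J1=4 J2=4
R@6,0 dof=1 J1 → L=8 J1=5 J2=4
add link → L=9 J1=5 J2=4
PS@8,7 dof=2 J2 → L=9 J1=5 J2=5
P@2,8 dof=1 J1 → L=9 J1=6 J2=5
PS@1,8 dof=2 J2 → L=9 J1=6 J2=6
M=3(L−1)−2J1−J2=3·8−2·6−6=6

M = 6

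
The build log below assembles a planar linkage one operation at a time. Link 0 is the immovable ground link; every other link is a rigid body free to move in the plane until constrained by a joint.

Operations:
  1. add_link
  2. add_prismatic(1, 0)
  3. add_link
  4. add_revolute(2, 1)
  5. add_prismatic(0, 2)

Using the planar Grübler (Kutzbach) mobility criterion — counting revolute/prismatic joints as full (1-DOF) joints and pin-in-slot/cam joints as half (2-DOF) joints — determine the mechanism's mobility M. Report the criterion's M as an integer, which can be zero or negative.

L=1 J1=0 J2=0
add link → L=2 J1=0 J2=0
P@1,0 dof=1 J1 → L=2 J1=1 J2=0
add link → L=3 J1=1 J2=0
R@2,1 dof=1 J1 → L=3 J1=2 J2=0
P@0,2 dof=1 J1 → L=3 J1=3 J2=0
M=3(L−1)−2J1−J2=3·2−2·3−0=0

M = 0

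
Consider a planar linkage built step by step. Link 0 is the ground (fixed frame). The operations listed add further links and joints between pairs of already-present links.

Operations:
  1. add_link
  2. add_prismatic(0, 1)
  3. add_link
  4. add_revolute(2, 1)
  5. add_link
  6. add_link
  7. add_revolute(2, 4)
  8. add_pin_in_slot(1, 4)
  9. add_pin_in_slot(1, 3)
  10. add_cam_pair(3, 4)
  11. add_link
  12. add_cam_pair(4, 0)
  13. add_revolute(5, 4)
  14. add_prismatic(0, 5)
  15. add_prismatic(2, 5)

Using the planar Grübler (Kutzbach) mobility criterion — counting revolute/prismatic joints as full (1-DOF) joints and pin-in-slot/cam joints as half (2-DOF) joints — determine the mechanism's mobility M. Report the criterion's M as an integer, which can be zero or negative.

link 0 = ground. State L|J1|J2 = 1|0|0
+link1  2|0|0
P(0,1) f=1→J1  2|1|0
+link2  3|1|0
R(2,1) f=1→J1  3|2|0
+link3  4|2|0
+link4  5|2|0
R(2,4) f=1→J1  5|3|0
PS(1,4) f=2→J2  5|3|1
PS(1,3) f=2→J2  5|3|2
C(3,4) f=2→J2  5|3|3
+link5  6|3|3
C(4,0) f=2→J2  6|3|4
R(5,4) f=1→J1  6|4|4
P(0,5) f=1→J1  6|5|4
P(2,5) f=1→J1  6|6|4
M = 3(6−1)−2·6−4 = 15−12−4 = -1

M = -1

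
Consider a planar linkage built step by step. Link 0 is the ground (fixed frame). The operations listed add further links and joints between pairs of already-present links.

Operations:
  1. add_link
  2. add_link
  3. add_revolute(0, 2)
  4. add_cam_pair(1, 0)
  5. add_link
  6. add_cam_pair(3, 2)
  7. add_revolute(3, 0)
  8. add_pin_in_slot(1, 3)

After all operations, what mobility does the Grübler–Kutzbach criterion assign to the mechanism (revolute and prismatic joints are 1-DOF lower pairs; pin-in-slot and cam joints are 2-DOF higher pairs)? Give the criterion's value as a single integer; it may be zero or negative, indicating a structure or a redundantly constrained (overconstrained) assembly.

link 0 = ground. State L|J1|J2 = 1|0|0
+link1  2|0|0
+link2  3|0|0
R(0,2) f=1→J1  3|1|0
C(1,0) f=2→J2  3|1|1
+link3  4|1|1
C(3,2) f=2→J2  4|1|2
R(3,0) f=1→J1  4|2|2
PS(1,3) f=2→J2  4|2|3
M = 3(4−1)−2·2−3 = 9−4−3 = 2

M = 2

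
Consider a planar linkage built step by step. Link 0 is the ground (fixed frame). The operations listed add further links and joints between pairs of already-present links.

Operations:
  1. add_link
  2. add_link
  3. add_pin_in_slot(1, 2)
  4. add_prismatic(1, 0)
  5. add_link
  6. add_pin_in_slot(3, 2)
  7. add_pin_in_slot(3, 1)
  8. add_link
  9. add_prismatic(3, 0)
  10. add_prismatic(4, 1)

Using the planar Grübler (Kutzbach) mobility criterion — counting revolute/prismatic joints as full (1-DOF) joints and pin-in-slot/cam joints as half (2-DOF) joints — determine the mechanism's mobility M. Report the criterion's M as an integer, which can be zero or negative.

M = 3

(L,J1,J2)=(1,0,0); link0 fixed
link1: (2,0,0)
link2: (3,0,0)
PS 1-2 [J2]: (3,0,1)
P 1-0 [J1]: (3,1,1)
link3: (4,1,1)
PS 3-2 [J2]: (4,1,2)
PS 3-1 [J2]: (4,1,3)
link4: (5,1,3)
P 3-0 [J1]: (5,2,3)
P 4-1 [J1]: (5,3,3)
Grübler: 3·4 − 2·3 − 3 = 3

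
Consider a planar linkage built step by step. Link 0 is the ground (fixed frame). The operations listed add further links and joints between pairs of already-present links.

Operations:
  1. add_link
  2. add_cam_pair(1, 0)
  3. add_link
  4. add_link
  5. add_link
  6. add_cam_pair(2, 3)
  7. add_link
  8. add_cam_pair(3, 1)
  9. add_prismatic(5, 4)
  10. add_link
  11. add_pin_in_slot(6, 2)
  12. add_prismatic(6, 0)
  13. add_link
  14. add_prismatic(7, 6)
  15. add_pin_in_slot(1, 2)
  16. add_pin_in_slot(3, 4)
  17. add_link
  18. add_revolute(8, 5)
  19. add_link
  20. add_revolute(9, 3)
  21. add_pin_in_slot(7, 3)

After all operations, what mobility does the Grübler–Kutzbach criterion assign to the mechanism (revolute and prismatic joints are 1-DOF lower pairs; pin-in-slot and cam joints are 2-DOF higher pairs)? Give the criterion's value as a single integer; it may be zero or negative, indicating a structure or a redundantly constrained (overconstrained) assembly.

M = 10

L=1 J1=0 J2=0
add link → L=2 J1=0 J2=0
C@1,0 dof=2 J2 → L=2 J1=0 J2=1
add link → L=3 J1=0 J2=1
add link → L=4 J1=0 J2=1
add link → L=5 J1=0 J2=1
C@2,3 dof=2 J2 → L=5 J1=0 J2=2
add link → L=6 J1=0 J2=2
C@3,1 dof=2 J2 → L=6 J1=0 J2=3
P@5,4 dof=1 J1 → L=6 J1=1 J2=3
add link → L=7 J1=1 J2=3
PS@6,2 dof=2 J2 → L=7 J1=1 J2=4
P@6,0 dof=1 J1 → L=7 J1=2 J2=4
add link → L=8 J1=2 J2=4
P@7,6 dof=1 J1 → L=8 J1=3 J2=4
PS@1,2 dof=2 J2 → L=8 J1=3 J2=5
PS@3,4 dof=2 J2 → L=8 J1=3 J2=6
add link → L=9 J1=3 J2=6
R@8,5 dof=1 J1 → L=9 J1=4 J2=6
add link → L=10 J1=4 J2=6
R@9,3 dof=1 J1 → L=10 J1=5 J2=6
PS@7,3 dof=2 J2 → L=10 J1=5 J2=7
M=3(L−1)−2J1−J2=3·9−2·5−7=10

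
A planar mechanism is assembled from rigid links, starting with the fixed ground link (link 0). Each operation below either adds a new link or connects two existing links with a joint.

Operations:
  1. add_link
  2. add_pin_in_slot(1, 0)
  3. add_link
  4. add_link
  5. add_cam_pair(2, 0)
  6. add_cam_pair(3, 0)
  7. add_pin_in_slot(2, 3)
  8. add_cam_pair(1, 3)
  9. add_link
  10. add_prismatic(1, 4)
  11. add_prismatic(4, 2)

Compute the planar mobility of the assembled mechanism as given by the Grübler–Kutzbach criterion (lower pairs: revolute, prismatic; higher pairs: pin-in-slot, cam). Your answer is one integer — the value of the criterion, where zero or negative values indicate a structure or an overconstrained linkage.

ground; <1,0,0>
#1 <2,0,0>
PS:1↔0 J2 <2,0,1>
#2 <3,0,1>
#3 <4,0,1>
C:2↔0 J2 <4,0,2>
C:3↔0 J2 <4,0,3>
PS:2↔3 J2 <4,0,4>
C:1↔3 J2 <4,0,5>
#4 <5,0,5>
P:1↔4 J1 <5,1,5>
P:4↔2 J1 <5,2,5>
3×4 − 2×2 − 1×5 = 3

M = 3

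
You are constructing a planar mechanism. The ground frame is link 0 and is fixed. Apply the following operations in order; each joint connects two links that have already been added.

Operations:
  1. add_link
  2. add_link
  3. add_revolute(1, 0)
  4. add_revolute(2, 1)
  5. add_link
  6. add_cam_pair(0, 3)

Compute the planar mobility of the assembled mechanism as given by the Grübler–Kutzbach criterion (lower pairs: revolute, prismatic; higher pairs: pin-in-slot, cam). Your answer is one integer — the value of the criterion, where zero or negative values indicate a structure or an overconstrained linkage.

(L,J1,J2)=(1,0,0); link0 fixed
link1: (2,0,0)
link2: (3,0,0)
R 1-0 [J1]: (3,1,0)
R 2-1 [J1]: (3,2,0)
link3: (4,2,0)
C 0-3 [J2]: (4,2,1)
Grübler: 3·3 − 2·2 − 1 = 4

M = 4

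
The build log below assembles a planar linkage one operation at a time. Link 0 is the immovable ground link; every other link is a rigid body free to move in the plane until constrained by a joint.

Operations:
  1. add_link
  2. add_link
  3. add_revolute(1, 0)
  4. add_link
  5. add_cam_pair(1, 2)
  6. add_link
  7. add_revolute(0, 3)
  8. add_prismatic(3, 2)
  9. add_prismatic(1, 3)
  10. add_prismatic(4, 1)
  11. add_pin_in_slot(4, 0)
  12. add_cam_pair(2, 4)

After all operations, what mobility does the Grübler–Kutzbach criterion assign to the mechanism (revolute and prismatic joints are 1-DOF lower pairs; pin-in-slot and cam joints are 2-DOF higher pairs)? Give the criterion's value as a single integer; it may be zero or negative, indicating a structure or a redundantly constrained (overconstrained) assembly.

M = -1

ground; <1,0,0>
#1 <2,0,0>
#2 <3,0,0>
R:1↔0 J1 <3,1,0>
#3 <4,1,0>
C:1↔2 J2 <4,1,1>
#4 <5,1,1>
R:0↔3 J1 <5,2,1>
P:3↔2 J1 <5,3,1>
P:1↔3 J1 <5,4,1>
P:4↔1 J1 <5,5,1>
PS:4↔0 J2 <5,5,2>
C:2↔4 J2 <5,5,3>
3×4 − 2×5 − 1×3 = -1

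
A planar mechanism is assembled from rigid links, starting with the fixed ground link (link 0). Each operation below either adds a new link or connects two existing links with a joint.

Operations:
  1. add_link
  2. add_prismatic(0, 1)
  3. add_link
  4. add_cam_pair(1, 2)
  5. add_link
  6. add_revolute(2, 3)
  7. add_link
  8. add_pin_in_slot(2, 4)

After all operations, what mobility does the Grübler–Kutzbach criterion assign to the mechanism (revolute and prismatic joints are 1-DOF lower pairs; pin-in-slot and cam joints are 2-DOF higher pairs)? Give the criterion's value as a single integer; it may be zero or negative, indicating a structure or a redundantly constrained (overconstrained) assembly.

ground; <1,0,0>
#1 <2,0,0>
P:0↔1 J1 <2,1,0>
#2 <3,1,0>
C:1↔2 J2 <3,1,1>
#3 <4,1,1>
R:2↔3 J1 <4,2,1>
#4 <5,2,1>
PS:2↔4 J2 <5,2,2>
3×4 − 2×2 − 1×2 = 6

M = 6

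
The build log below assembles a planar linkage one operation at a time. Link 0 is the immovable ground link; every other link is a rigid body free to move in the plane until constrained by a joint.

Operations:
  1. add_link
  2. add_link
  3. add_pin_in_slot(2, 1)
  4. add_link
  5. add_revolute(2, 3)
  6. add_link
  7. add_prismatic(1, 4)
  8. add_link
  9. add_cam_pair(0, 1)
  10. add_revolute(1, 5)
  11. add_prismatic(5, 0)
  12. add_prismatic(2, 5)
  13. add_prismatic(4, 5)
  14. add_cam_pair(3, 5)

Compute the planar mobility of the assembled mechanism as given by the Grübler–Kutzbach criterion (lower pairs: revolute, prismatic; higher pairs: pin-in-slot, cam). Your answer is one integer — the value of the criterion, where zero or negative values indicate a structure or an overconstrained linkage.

M = 0

L=1 J1=0 J2=0
add link → L=2 J1=0 J2=0
add link → L=3 J1=0 J2=0
PS@2,1 dof=2 J2 → L=3 J1=0 J2=1
add link → L=4 J1=0 J2=1
R@2,3 dof=1 J1 → L=4 J1=1 J2=1
add link → L=5 J1=1 J2=1
P@1,4 dof=1 J1 → L=5 J1=2 J2=1
add link → L=6 J1=2 J2=1
C@0,1 dof=2 J2 → L=6 J1=2 J2=2
R@1,5 dof=1 J1 → L=6 J1=3 J2=2
P@5,0 dof=1 J1 → L=6 J1=4 J2=2
P@2,5 dof=1 J1 → L=6 J1=5 J2=2
P@4,5 dof=1 J1 → L=6 J1=6 J2=2
C@3,5 dof=2 J2 → L=6 J1=6 J2=3
M=3(L−1)−2J1−J2=3·5−2·6−3=0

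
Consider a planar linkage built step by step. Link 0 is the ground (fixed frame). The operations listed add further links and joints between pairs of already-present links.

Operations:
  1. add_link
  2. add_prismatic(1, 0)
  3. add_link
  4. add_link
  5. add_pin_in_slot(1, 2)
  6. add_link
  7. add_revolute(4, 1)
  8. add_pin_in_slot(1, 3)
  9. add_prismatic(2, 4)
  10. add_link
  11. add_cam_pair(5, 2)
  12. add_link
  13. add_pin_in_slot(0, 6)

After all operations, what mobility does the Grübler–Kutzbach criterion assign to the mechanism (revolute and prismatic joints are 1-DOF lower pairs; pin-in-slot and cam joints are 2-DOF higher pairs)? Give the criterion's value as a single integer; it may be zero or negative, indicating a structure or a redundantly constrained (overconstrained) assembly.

M = 8

(L,J1,J2)=(1,0,0); link0 fixed
link1: (2,0,0)
P 1-0 [J1]: (2,1,0)
link2: (3,1,0)
link3: (4,1,0)
PS 1-2 [J2]: (4,1,1)
link4: (5,1,1)
R 4-1 [J1]: (5,2,1)
PS 1-3 [J2]: (5,2,2)
P 2-4 [J1]: (5,3,2)
link5: (6,3,2)
C 5-2 [J2]: (6,3,3)
link6: (7,3,3)
PS 0-6 [J2]: (7,3,4)
Grübler: 3·6 − 2·3 − 4 = 8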